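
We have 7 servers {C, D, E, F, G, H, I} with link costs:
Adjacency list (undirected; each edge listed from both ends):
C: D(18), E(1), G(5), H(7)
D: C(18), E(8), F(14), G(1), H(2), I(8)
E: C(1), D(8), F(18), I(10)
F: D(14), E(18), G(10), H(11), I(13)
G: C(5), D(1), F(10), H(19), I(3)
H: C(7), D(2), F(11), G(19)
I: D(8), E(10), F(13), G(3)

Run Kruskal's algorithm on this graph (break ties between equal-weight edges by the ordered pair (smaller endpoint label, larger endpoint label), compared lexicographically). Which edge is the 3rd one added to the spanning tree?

Sort edges by weight, then run Kruskal:
C–E (1): add — endpoints in different components.
D–G (1): add — endpoints in different components.
D–H (2): add — endpoints in different components.
G–I (3): add — endpoints in different components.
C–G (5): add — endpoints in different components.
C–H (7): skip — C and H already connected.
D–E (8): skip — D and E already connected.
D–I (8): skip — D and I already connected.
E–I (10): skip — E and I already connected.
F–G (10): add — endpoints in different components.
The 3rd edge added is D–H.

D-H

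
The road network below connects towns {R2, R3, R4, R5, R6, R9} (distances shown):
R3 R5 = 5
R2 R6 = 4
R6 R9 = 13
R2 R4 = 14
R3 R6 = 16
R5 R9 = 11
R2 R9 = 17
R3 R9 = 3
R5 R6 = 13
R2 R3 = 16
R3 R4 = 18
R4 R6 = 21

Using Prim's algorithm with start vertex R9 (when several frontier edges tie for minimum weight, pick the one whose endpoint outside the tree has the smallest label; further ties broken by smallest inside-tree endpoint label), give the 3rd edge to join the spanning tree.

Grow the tree from R9 using Prim:
Step 1: frontier [R3 R9 3, R5 R9 11, R6 R9 13, R2 R9 17] → take R3 R9 (3); add R3.
Step 2: frontier [R3 R5 5, R2 R3 16, R3 R6 16, R3 R4 18, R5 R9 11, R6 R9 13, R2 R9 17] → take R3 R5 (5); add R5.
Step 3: frontier [R2 R3 16, R3 R6 16, R3 R4 18, R5 R6 13, R6 R9 13, R2 R9 17] → take R5 R6 (13); add R6.
Step 4: frontier [R2 R3 16, R3 R4 18, R2 R6 4, R4 R6 21, R2 R9 17] → take R2 R6 (4); add R2.
Step 5: frontier [R2 R4 14, R3 R4 18, R4 R6 21] → take R2 R4 (14); add R4.
The 3rd edge added is R5 R6.

R5-R6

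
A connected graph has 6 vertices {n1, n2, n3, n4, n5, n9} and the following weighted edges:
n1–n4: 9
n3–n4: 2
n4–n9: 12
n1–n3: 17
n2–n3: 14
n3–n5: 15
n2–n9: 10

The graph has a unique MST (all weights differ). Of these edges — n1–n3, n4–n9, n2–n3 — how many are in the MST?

Sort edges by weight, then run Kruskal:
n3–n4 (2): add — endpoints in different components.
n1–n4 (9): add — endpoints in different components.
n2–n9 (10): add — endpoints in different components.
n4–n9 (12): add — endpoints in different components.
n2–n3 (14): skip — n2 and n3 already connected.
n3–n5 (15): add — endpoints in different components.
MST edge set: {n3–n4, n1–n4, n2–n9, n4–n9, n3–n5}.
Of the listed edges, {n4–n9} are in the MST → 1.

1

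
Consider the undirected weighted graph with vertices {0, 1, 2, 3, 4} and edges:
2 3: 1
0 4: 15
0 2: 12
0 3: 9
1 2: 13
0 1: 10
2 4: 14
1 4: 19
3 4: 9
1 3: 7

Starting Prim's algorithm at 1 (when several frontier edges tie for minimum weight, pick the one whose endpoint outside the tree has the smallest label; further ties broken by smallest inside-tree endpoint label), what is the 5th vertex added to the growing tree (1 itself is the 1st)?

Prim's algorithm from 1:
Step 1: cheapest edge leaving the tree is 1 3 (7); add 3.
Step 2: cheapest edge leaving the tree is 2 3 (1); add 2.
Step 3: cheapest edge leaving the tree is 0 3 (9); add 0.
Step 4: cheapest edge leaving the tree is 3 4 (9); add 4.
Vertex order: 1, 3, 2, 0, 4. The 5th vertex is 4.

4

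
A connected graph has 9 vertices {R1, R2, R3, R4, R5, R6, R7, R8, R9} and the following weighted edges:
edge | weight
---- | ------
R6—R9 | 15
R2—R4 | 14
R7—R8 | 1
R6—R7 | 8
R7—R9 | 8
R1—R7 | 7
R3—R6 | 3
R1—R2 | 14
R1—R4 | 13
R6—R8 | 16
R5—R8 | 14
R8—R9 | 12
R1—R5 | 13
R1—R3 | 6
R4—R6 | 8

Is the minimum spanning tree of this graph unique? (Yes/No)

No

Sort edges by weight, then run Kruskal:
R7—R8 (1): add — endpoints in different components.
R3—R6 (3): add — endpoints in different components.
R1—R3 (6): add — endpoints in different components.
R1—R7 (7): add — endpoints in different components.
R4—R6 (8): add — endpoints in different components.
R6—R7 (8): skip — R6 and R7 already connected.
R7—R9 (8): add — endpoints in different components.
R8—R9 (12): skip — R8 and R9 already connected.
R1—R4 (13): skip — R1 and R4 already connected.
R1—R5 (13): add — endpoints in different components.
R1—R2 (14): add — endpoints in different components.
Non-tree edge R2—R4 has weight 14, equal to the heaviest edge on its tree cycle — swapping gives another MST of the same weight. Not unique.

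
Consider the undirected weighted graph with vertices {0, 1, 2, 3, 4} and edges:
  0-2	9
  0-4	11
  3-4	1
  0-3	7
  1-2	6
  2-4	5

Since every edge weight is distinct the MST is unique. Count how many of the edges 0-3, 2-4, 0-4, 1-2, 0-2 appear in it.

Sort edges by weight, then run Kruskal:
3-4 (1): add — endpoints in different components.
2-4 (5): add — endpoints in different components.
1-2 (6): add — endpoints in different components.
0-3 (7): add — endpoints in different components.
MST edge set: {3-4, 2-4, 1-2, 0-3}.
Of the listed edges, {0-3, 2-4, 1-2} are in the MST → 3.

3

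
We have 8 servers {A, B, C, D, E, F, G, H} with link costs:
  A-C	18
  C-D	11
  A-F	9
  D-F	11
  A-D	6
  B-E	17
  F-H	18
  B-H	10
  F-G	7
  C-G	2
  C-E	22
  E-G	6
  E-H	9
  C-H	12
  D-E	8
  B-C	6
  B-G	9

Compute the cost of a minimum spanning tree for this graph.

Kruskal's algorithm — process edges by increasing weight (ties by edge label):
C-G (2): add — endpoints in different components.
A-D (6): add — endpoints in different components.
B-C (6): add — endpoints in different components.
E-G (6): add — endpoints in different components.
F-G (7): add — endpoints in different components.
D-E (8): add — endpoints in different components.
A-F (9): skip — A and F already connected.
B-G (9): skip — B and G already connected.
E-H (9): add — endpoints in different components.
MST edges: C-G, A-D, B-C, E-G, F-G, D-E, E-H; total weight 2+6+6+6+7+8+9 = 44.

44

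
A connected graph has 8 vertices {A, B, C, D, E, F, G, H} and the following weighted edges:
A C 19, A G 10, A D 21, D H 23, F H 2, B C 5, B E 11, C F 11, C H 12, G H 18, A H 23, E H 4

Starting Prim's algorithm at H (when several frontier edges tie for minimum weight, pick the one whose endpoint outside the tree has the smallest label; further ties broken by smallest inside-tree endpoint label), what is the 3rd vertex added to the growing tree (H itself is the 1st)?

Prim's algorithm from H:
Step 1: cheapest edge leaving the tree is F H (2); add F.
Step 2: cheapest edge leaving the tree is E H (4); add E.
Step 3: cheapest edge leaving the tree is B E (11); add B.
Step 4: cheapest edge leaving the tree is B C (5); add C.
Step 5: cheapest edge leaving the tree is G H (18); add G.
Step 6: cheapest edge leaving the tree is A G (10); add A.
Step 7: cheapest edge leaving the tree is A D (21); add D.
Vertex order: H, F, E, B, C, G, A, D. The 3rd vertex is E.

E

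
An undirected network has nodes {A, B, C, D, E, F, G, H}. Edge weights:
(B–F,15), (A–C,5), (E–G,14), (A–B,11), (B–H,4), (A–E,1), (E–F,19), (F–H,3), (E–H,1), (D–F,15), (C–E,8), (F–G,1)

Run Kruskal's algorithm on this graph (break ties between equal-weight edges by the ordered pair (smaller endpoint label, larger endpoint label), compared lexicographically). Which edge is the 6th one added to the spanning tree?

A-C

Kruskal's algorithm — process edges by increasing weight (ties by edge label):
A–E (1): add — endpoints in different components.
E–H (1): add — endpoints in different components.
F–G (1): add — endpoints in different components.
F–H (3): add — endpoints in different components.
B–H (4): add — endpoints in different components.
A–C (5): add — endpoints in different components.
C–E (8): skip — C and E already connected.
A–B (11): skip — A and B already connected.
E–G (14): skip — E and G already connected.
B–F (15): skip — B and F already connected.
D–F (15): add — endpoints in different components.
The 6th edge added is A–C.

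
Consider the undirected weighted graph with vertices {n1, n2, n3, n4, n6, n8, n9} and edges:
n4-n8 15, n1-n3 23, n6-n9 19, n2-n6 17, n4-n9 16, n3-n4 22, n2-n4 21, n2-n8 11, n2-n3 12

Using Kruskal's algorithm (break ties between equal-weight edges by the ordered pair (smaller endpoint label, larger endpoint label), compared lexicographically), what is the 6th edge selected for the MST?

n1-n3

Sort edges by weight, then run Kruskal:
n2-n8 (11): add. Components now {n9} {n4} {n2,n8} {n1} {n3} {n6}
n2-n3 (12): add. Components now {n9} {n4} {n2,n3,n8} {n1} {n6}
n4-n8 (15): add. Components now {n9} {n2,n3,n4,n8} {n1} {n6}
n4-n9 (16): add. Components now {n2,n3,n4,n8,n9} {n1} {n6}
n2-n6 (17): add. Components now {n2,n3,n4,n6,n8,n9} {n1}
n6-n9 (19): skip — n9 and n6 already connected.
n2-n4 (21): skip — n4 and n2 already connected.
n3-n4 (22): skip — n4 and n3 already connected.
n1-n3 (23): add. Components now {n1,n2,n3,n4,n6,n8,n9}
The 6th edge added is n1-n3.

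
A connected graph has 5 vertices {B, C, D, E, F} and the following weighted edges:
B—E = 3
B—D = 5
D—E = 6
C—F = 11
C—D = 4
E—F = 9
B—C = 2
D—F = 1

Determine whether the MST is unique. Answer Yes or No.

Yes

Sort edges by weight, then run Kruskal:
D—F (1): add — endpoints in different components.
B—C (2): add — endpoints in different components.
B—E (3): add — endpoints in different components.
C—D (4): add — endpoints in different components.
Every non-tree edge has weight strictly greater than the heaviest edge on the tree path between its endpoints, so the MST is unique.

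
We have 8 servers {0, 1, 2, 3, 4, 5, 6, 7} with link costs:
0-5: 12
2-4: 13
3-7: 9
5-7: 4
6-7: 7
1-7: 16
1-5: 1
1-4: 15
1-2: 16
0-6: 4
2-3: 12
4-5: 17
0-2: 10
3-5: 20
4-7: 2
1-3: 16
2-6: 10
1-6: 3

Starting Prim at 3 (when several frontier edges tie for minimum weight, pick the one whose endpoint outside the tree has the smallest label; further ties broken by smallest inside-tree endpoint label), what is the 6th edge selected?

Prim, starting at 3.
Step 1: cheapest edge leaving the tree is 3-7 (9); add 7.
Step 2: cheapest edge leaving the tree is 4-7 (2); add 4.
Step 3: cheapest edge leaving the tree is 5-7 (4); add 5.
Step 4: cheapest edge leaving the tree is 1-5 (1); add 1.
Step 5: cheapest edge leaving the tree is 1-6 (3); add 6.
Step 6: cheapest edge leaving the tree is 0-6 (4); add 0.
Step 7: cheapest edge leaving the tree is 0-2 (10); add 2.
The 6th edge added is 0-6.

0-6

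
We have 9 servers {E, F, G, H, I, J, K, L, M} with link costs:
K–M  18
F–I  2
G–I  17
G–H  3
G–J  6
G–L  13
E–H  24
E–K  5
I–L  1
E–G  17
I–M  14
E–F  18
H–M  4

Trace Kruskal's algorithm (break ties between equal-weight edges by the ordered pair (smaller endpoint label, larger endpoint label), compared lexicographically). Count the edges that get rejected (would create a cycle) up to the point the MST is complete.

Kruskal's algorithm — process edges by increasing weight (ties by edge label):
I–L (1): add — endpoints in different components.
F–I (2): add — endpoints in different components.
G–H (3): add — endpoints in different components.
H–M (4): add — endpoints in different components.
E–K (5): add — endpoints in different components.
G–J (6): add — endpoints in different components.
G–L (13): add — endpoints in different components.
I–M (14): skip — I and M already connected.
E–G (17): add — endpoints in different components.
Edges rejected before the tree was complete: 1.

1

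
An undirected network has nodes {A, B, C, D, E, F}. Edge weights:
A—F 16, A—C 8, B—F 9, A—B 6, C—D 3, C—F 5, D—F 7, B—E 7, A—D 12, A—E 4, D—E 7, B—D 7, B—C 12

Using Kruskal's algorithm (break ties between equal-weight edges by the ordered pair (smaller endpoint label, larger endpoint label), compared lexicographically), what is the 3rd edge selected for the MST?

C-F

Kruskal's algorithm — process edges by increasing weight (ties by edge label):
C—D (3): add. Components now {A} {B} {C,D} {E} {F}
A—E (4): add. Components now {A,E} {B} {C,D} {F}
C—F (5): add. Components now {A,E} {B} {C,D,F}
A—B (6): add. Components now {A,B,E} {C,D,F}
B—D (7): add. Components now {A,B,C,D,E,F}
The 3rd edge added is C—F.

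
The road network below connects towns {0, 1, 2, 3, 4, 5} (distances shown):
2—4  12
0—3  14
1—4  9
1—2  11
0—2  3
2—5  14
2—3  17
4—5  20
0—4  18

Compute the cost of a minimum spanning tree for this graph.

51

Prim's algorithm from 2:
Step 1: cheapest edge leaving the tree is 0—2 (3); add 0.
Step 2: cheapest edge leaving the tree is 1—2 (11); add 1.
Step 3: cheapest edge leaving the tree is 1—4 (9); add 4.
Step 4: cheapest edge leaving the tree is 0—3 (14); add 3.
Step 5: cheapest edge leaving the tree is 2—5 (14); add 5.
MST edges: 0—2, 1—2, 1—4, 0—3, 2—5; total weight 3+11+9+14+14 = 51.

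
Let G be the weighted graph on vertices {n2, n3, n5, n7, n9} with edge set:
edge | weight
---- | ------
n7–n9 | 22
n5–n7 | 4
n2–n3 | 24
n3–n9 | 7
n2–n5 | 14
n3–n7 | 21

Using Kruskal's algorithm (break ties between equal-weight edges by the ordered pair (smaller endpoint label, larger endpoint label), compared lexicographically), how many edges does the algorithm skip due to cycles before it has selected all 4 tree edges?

Kruskal: consider edges lightest-first.
n5–n7 (4): add. Components now {n3} {n5,n7} {n9} {n2}
n3–n9 (7): add. Components now {n3,n9} {n5,n7} {n2}
n2–n5 (14): add. Components now {n3,n9} {n2,n5,n7}
n3–n7 (21): add. Components now {n2,n3,n5,n7,n9}
Edges rejected before the tree was complete: 0.

0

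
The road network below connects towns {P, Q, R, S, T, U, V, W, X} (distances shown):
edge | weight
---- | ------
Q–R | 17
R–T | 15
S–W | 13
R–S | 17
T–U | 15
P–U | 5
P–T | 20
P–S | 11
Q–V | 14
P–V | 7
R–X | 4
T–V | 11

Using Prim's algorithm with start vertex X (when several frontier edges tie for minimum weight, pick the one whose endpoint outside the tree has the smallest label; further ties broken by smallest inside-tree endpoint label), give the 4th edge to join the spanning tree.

P-V

Prim's algorithm from X:
Step 1: frontier [R–X 4] → take R–X (4); add R.
Step 2: frontier [R–T 15, Q–R 17, R–S 17] → take R–T (15); add T.
Step 3: frontier [Q–R 17, R–S 17, T–V 11, T–U 15, P–T 20] → take T–V (11); add V.
Step 4: frontier [Q–R 17, R–S 17, T–U 15, P–T 20, P–V 7, Q–V 14] → take P–V (7); add P.
Step 5: frontier [P–U 5, P–S 11, Q–R 17, R–S 17, T–U 15, Q–V 14] → take P–U (5); add U.
Step 6: frontier [P–S 11, Q–R 17, R–S 17, Q–V 14] → take P–S (11); add S.
Step 7: frontier [Q–R 17, S–W 13, Q–V 14] → take S–W (13); add W.
Step 8: frontier [Q–R 17, Q–V 14] → take Q–V (14); add Q.
The 4th edge added is P–V.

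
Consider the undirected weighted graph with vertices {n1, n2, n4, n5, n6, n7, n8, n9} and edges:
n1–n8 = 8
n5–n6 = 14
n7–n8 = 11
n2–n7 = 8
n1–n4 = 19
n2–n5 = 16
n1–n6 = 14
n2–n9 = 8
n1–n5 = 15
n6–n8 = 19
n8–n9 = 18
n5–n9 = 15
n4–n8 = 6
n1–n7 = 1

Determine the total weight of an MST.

59

Kruskal: consider edges lightest-first.
n1–n7 (1): add — endpoints in different components.
n4–n8 (6): add — endpoints in different components.
n1–n8 (8): add — endpoints in different components.
n2–n7 (8): add — endpoints in different components.
n2–n9 (8): add — endpoints in different components.
n7–n8 (11): skip — n7 and n8 already connected.
n1–n6 (14): add — endpoints in different components.
n5–n6 (14): add — endpoints in different components.
MST edges: n1–n7, n4–n8, n1–n8, n2–n7, n2–n9, n1–n6, n5–n6; total weight 1+6+8+8+8+14+14 = 59.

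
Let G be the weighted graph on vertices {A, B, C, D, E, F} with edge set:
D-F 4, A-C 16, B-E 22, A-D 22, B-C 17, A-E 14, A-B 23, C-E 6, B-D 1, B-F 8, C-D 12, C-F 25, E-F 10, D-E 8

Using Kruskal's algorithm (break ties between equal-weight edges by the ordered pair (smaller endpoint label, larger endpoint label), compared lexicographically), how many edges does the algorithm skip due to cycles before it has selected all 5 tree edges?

3

Kruskal: consider edges lightest-first.
B-D (1): add. Components now {A} {B,D} {C} {E} {F}
D-F (4): add. Components now {A} {B,D,F} {C} {E}
C-E (6): add. Components now {A} {B,D,F} {C,E}
B-F (8): skip — B and F already connected.
D-E (8): add. Components now {A} {B,C,D,E,F}
E-F (10): skip — E and F already connected.
C-D (12): skip — C and D already connected.
A-E (14): add. Components now {A,B,C,D,E,F}
Edges rejected before the tree was complete: 3.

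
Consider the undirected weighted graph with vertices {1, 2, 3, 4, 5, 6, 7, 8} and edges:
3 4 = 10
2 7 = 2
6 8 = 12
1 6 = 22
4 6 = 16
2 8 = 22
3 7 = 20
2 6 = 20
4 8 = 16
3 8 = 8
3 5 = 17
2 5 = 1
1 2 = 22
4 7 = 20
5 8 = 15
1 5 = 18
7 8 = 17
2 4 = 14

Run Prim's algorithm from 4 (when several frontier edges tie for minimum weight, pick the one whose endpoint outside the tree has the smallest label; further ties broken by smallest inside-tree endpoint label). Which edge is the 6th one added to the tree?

2-7

Prim's algorithm from 4:
Step 1: cheapest edge leaving the tree is 3 4 (10); add 3.
Step 2: cheapest edge leaving the tree is 3 8 (8); add 8.
Step 3: cheapest edge leaving the tree is 6 8 (12); add 6.
Step 4: cheapest edge leaving the tree is 2 4 (14); add 2.
Step 5: cheapest edge leaving the tree is 2 5 (1); add 5.
Step 6: cheapest edge leaving the tree is 2 7 (2); add 7.
Step 7: cheapest edge leaving the tree is 1 5 (18); add 1.
The 6th edge added is 2 7.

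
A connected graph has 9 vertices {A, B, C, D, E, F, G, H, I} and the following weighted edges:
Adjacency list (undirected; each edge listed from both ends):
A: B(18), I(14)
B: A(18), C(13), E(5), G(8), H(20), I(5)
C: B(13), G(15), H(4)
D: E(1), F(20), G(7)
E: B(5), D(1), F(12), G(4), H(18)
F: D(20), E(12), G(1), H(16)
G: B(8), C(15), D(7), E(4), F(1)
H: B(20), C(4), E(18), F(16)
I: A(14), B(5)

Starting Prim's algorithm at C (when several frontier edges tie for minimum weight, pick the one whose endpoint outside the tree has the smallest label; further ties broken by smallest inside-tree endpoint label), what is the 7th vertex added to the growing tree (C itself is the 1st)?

F

Prim's algorithm from C:
Step 1: cheapest edge leaving the tree is C—H (4); add H.
Step 2: cheapest edge leaving the tree is B—C (13); add B.
Step 3: cheapest edge leaving the tree is B—E (5); add E.
Step 4: cheapest edge leaving the tree is D—E (1); add D.
Step 5: cheapest edge leaving the tree is E—G (4); add G.
Step 6: cheapest edge leaving the tree is F—G (1); add F.
Step 7: cheapest edge leaving the tree is B—I (5); add I.
Step 8: cheapest edge leaving the tree is A—I (14); add A.
Vertex order: C, H, B, E, D, G, F, I, A. The 7th vertex is F.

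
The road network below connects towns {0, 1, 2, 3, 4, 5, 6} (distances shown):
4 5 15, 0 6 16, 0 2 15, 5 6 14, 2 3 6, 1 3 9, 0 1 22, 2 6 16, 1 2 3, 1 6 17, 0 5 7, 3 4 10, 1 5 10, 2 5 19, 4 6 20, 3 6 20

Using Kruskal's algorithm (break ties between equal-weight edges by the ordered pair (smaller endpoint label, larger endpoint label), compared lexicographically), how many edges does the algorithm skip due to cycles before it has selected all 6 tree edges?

Kruskal's algorithm — process edges by increasing weight (ties by edge label):
1 2 (3): add — endpoints in different components.
2 3 (6): add — endpoints in different components.
0 5 (7): add — endpoints in different components.
1 3 (9): skip — 1 and 3 already connected.
1 5 (10): add — endpoints in different components.
3 4 (10): add — endpoints in different components.
5 6 (14): add — endpoints in different components.
Edges rejected before the tree was complete: 1.

1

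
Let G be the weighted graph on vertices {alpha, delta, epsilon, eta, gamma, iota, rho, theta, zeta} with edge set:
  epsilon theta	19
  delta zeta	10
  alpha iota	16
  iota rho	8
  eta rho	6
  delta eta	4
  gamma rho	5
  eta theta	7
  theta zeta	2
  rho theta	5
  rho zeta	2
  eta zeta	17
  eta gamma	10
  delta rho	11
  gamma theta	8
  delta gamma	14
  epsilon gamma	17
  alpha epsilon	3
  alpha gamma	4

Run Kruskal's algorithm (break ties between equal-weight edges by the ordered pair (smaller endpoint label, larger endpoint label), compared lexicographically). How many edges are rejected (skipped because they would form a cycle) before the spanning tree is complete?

Kruskal's algorithm — process edges by increasing weight (ties by edge label):
rho zeta (2): add — endpoints in different components.
theta zeta (2): add — endpoints in different components.
alpha epsilon (3): add — endpoints in different components.
alpha gamma (4): add — endpoints in different components.
delta eta (4): add — endpoints in different components.
gamma rho (5): add — endpoints in different components.
rho theta (5): skip — rho and theta already connected.
eta rho (6): add — endpoints in different components.
eta theta (7): skip — eta and theta already connected.
gamma theta (8): skip — gamma and theta already connected.
iota rho (8): add — endpoints in different components.
Edges rejected before the tree was complete: 3.

3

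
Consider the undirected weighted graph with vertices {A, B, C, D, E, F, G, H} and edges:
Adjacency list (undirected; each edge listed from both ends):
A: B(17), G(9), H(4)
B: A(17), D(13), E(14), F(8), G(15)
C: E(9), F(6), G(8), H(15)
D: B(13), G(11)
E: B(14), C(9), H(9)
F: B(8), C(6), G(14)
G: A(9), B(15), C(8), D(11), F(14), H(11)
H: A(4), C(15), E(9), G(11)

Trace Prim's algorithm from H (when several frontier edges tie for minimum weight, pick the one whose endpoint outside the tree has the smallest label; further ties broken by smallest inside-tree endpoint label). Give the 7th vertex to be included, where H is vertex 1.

Prim, starting at H.
Step 1: cheapest edge leaving the tree is A–H (4); add A.
Step 2: cheapest edge leaving the tree is E–H (9); add E.
Step 3: cheapest edge leaving the tree is C–E (9); add C.
Step 4: cheapest edge leaving the tree is C–F (6); add F.
Step 5: cheapest edge leaving the tree is B–F (8); add B.
Step 6: cheapest edge leaving the tree is C–G (8); add G.
Step 7: cheapest edge leaving the tree is D–G (11); add D.
Vertex order: H, A, E, C, F, B, G, D. The 7th vertex is G.

G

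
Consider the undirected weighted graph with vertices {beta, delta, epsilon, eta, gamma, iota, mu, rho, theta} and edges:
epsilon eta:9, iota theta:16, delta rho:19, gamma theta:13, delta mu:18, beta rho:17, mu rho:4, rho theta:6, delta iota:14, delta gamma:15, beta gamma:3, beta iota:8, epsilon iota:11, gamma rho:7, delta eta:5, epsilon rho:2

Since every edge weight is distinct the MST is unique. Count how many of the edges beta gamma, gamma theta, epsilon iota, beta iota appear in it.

2

Kruskal's algorithm — process edges by increasing weight (ties by edge label):
epsilon rho (2): add — endpoints in different components.
beta gamma (3): add — endpoints in different components.
mu rho (4): add — endpoints in different components.
delta eta (5): add — endpoints in different components.
rho theta (6): add — endpoints in different components.
gamma rho (7): add — endpoints in different components.
beta iota (8): add — endpoints in different components.
epsilon eta (9): add — endpoints in different components.
MST edge set: {epsilon rho, beta gamma, mu rho, delta eta, rho theta, gamma rho, beta iota, epsilon eta}.
Of the listed edges, {beta gamma, beta iota} are in the MST → 2.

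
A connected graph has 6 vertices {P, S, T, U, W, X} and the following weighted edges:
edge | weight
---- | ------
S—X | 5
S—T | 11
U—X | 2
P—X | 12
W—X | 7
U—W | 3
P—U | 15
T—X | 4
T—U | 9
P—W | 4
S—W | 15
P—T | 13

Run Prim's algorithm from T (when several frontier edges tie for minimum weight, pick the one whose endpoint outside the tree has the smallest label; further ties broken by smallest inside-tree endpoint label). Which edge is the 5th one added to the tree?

Prim's algorithm from T:
Step 1: cheapest edge leaving the tree is T—X (4); add X.
Step 2: cheapest edge leaving the tree is U—X (2); add U.
Step 3: cheapest edge leaving the tree is U—W (3); add W.
Step 4: cheapest edge leaving the tree is P—W (4); add P.
Step 5: cheapest edge leaving the tree is S—X (5); add S.
The 5th edge added is S—X.

S-X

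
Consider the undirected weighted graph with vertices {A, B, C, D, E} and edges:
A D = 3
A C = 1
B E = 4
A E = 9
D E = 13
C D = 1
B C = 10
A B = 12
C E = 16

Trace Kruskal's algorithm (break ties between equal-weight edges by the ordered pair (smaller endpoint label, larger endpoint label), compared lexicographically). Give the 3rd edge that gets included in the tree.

B-E

Kruskal's algorithm — process edges by increasing weight (ties by edge label):
A C (1): add — endpoints in different components.
C D (1): add — endpoints in different components.
A D (3): skip — A and D already connected.
B E (4): add — endpoints in different components.
A E (9): add — endpoints in different components.
The 3rd edge added is B E.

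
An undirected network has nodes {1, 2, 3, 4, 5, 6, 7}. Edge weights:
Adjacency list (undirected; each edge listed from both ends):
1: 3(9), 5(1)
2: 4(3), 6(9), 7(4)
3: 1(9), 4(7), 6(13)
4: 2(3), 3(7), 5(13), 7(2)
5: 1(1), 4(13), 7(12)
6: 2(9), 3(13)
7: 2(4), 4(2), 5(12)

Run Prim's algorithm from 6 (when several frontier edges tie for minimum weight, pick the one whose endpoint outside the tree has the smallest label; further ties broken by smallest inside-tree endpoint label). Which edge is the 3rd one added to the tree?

Grow the tree from 6 using Prim:
Step 1: cheapest edge leaving the tree is 2—6 (9); add 2.
Step 2: cheapest edge leaving the tree is 2—4 (3); add 4.
Step 3: cheapest edge leaving the tree is 4—7 (2); add 7.
Step 4: cheapest edge leaving the tree is 3—4 (7); add 3.
Step 5: cheapest edge leaving the tree is 1—3 (9); add 1.
Step 6: cheapest edge leaving the tree is 1—5 (1); add 5.
The 3rd edge added is 4—7.

4-7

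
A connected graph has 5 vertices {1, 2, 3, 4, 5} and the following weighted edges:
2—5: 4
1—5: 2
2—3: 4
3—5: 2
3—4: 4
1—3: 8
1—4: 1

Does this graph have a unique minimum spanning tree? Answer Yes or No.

No

Sort edges by weight, then run Kruskal:
1—4 (1): add. Components now {1,4} {2} {3} {5}
1—5 (2): add. Components now {1,4,5} {2} {3}
3—5 (2): add. Components now {1,3,4,5} {2}
2—3 (4): add. Components now {1,2,3,4,5}
Non-tree edge 2—5 has weight 4, equal to the heaviest edge on its tree cycle — swapping gives another MST of the same weight. Not unique.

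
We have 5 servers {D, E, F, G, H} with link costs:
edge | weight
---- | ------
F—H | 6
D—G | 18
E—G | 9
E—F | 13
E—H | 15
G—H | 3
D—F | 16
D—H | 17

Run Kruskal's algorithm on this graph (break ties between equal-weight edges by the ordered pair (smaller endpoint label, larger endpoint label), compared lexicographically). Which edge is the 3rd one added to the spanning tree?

Kruskal: consider edges lightest-first.
G—H (3): add — endpoints in different components.
F—H (6): add — endpoints in different components.
E—G (9): add — endpoints in different components.
E—F (13): skip — E and F already connected.
E—H (15): skip — E and H already connected.
D—F (16): add — endpoints in different components.
The 3rd edge added is E—G.

E-G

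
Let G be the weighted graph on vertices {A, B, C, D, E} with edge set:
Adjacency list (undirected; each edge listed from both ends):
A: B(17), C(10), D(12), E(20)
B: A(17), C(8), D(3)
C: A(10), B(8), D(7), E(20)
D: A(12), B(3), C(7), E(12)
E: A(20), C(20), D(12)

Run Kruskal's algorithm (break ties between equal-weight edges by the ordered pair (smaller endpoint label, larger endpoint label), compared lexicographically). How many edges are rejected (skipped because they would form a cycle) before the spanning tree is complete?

2

Kruskal: consider edges lightest-first.
B-D (3): add. Components now {A} {B,D} {C} {E}
C-D (7): add. Components now {A} {B,C,D} {E}
B-C (8): skip — B and C already connected.
A-C (10): add. Components now {A,B,C,D} {E}
A-D (12): skip — A and D already connected.
D-E (12): add. Components now {A,B,C,D,E}
Edges rejected before the tree was complete: 2.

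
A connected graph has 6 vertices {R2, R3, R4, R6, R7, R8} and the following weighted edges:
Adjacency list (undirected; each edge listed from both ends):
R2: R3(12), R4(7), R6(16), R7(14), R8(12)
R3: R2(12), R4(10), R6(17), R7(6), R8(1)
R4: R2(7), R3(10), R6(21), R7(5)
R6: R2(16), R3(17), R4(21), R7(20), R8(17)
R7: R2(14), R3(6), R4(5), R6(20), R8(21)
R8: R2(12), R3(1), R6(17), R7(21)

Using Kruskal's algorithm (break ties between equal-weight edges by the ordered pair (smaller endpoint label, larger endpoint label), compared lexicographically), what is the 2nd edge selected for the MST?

R4-R7

Kruskal: consider edges lightest-first.
R3 R8 (1): add. Components now {R4} {R2} {R6} {R3,R8} {R7}
R4 R7 (5): add. Components now {R4,R7} {R2} {R6} {R3,R8}
R3 R7 (6): add. Components now {R3,R4,R7,R8} {R2} {R6}
R2 R4 (7): add. Components now {R2,R3,R4,R7,R8} {R6}
R3 R4 (10): skip — R4 and R3 already connected.
R2 R3 (12): skip — R2 and R3 already connected.
R2 R8 (12): skip — R2 and R8 already connected.
R2 R7 (14): skip — R2 and R7 already connected.
R2 R6 (16): add. Components now {R2,R3,R4,R6,R7,R8}
The 2nd edge added is R4 R7.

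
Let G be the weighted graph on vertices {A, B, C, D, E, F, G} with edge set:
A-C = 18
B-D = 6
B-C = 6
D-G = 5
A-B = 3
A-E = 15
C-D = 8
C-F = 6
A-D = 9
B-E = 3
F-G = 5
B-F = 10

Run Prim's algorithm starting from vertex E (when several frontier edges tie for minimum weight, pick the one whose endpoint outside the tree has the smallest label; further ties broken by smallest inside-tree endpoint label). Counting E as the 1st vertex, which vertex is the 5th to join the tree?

D

Grow the tree from E using Prim:
Step 1: frontier [B-E 3, A-E 15] → take B-E (3); add B.
Step 2: frontier [A-B 3, B-C 6, B-D 6, B-F 10, A-E 15] → take A-B (3); add A.
Step 3: frontier [A-D 9, A-C 18, B-C 6, B-D 6, B-F 10] → take B-C (6); add C.
Step 4: frontier [A-D 9, B-D 6, B-F 10, C-F 6, C-D 8] → take B-D (6); add D.
Step 5: frontier [B-F 10, C-F 6, D-G 5] → take D-G (5); add G.
Step 6: frontier [B-F 10, C-F 6, F-G 5] → take F-G (5); add F.
Vertex order: E, B, A, C, D, G, F. The 5th vertex is D.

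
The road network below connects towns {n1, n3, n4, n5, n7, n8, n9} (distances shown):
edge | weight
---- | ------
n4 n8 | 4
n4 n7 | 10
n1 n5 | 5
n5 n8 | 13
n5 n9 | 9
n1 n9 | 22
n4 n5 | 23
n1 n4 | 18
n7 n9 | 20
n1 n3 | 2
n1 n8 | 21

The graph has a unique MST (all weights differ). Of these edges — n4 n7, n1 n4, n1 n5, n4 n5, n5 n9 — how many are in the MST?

Sort edges by weight, then run Kruskal:
n1 n3 (2): add — endpoints in different components.
n4 n8 (4): add — endpoints in different components.
n1 n5 (5): add — endpoints in different components.
n5 n9 (9): add — endpoints in different components.
n4 n7 (10): add — endpoints in different components.
n5 n8 (13): add — endpoints in different components.
MST edge set: {n1 n3, n4 n8, n1 n5, n5 n9, n4 n7, n5 n8}.
Of the listed edges, {n4 n7, n1 n5, n5 n9} are in the MST → 3.

3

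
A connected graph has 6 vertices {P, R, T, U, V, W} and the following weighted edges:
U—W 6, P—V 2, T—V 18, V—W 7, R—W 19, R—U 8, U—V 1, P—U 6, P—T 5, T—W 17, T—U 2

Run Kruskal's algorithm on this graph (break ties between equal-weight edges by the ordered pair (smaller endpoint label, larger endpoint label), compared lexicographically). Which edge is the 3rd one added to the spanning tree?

T-U

Sort edges by weight, then run Kruskal:
U—V (1): add — endpoints in different components.
P—V (2): add — endpoints in different components.
T—U (2): add — endpoints in different components.
P—T (5): skip — P and T already connected.
P—U (6): skip — P and U already connected.
U—W (6): add — endpoints in different components.
V—W (7): skip — W and V already connected.
R—U (8): add — endpoints in different components.
The 3rd edge added is T—U.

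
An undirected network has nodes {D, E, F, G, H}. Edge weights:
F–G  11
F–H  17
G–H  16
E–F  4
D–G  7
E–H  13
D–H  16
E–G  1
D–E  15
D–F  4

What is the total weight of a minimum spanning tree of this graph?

Kruskal's algorithm — process edges by increasing weight (ties by edge label):
E–G (1): add. Components now {D} {E,G} {F} {H}
D–F (4): add. Components now {D,F} {E,G} {H}
E–F (4): add. Components now {D,E,F,G} {H}
D–G (7): skip — D and G already connected.
F–G (11): skip — F and G already connected.
E–H (13): add. Components now {D,E,F,G,H}
MST edges: E–G, D–F, E–F, E–H; total weight 1+4+4+13 = 22.

22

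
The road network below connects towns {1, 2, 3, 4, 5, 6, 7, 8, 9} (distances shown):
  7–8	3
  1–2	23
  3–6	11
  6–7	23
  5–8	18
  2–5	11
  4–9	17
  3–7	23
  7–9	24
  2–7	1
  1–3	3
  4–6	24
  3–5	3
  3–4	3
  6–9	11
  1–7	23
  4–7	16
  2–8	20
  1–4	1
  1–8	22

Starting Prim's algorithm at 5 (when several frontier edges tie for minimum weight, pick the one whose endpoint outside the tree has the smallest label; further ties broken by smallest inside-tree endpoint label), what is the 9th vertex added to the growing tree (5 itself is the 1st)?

9

Grow the tree from 5 using Prim:
Step 1: cheapest edge leaving the tree is 3–5 (3); add 3.
Step 2: cheapest edge leaving the tree is 1–3 (3); add 1.
Step 3: cheapest edge leaving the tree is 1–4 (1); add 4.
Step 4: cheapest edge leaving the tree is 2–5 (11); add 2.
Step 5: cheapest edge leaving the tree is 2–7 (1); add 7.
Step 6: cheapest edge leaving the tree is 7–8 (3); add 8.
Step 7: cheapest edge leaving the tree is 3–6 (11); add 6.
Step 8: cheapest edge leaving the tree is 6–9 (11); add 9.
Vertex order: 5, 3, 1, 4, 2, 7, 8, 6, 9. The 9th vertex is 9.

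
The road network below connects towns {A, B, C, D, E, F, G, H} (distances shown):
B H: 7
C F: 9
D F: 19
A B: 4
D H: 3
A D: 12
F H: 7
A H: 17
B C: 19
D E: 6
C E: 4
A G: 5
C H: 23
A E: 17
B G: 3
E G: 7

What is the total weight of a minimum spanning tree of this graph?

Prim, starting at B.
Step 1: cheapest edge leaving the tree is B G (3); add G.
Step 2: cheapest edge leaving the tree is A B (4); add A.
Step 3: cheapest edge leaving the tree is E G (7); add E.
Step 4: cheapest edge leaving the tree is C E (4); add C.
Step 5: cheapest edge leaving the tree is D E (6); add D.
Step 6: cheapest edge leaving the tree is D H (3); add H.
Step 7: cheapest edge leaving the tree is F H (7); add F.
MST edges: B G, A B, E G, C E, D E, D H, F H; total weight 3+4+7+4+6+3+7 = 34.

34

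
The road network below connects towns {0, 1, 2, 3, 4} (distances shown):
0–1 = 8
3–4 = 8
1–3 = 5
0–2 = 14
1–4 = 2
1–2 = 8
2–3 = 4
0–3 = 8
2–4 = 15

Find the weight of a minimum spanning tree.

Grow the tree from 1 using Prim:
Step 1: cheapest edge leaving the tree is 1–4 (2); add 4.
Step 2: cheapest edge leaving the tree is 1–3 (5); add 3.
Step 3: cheapest edge leaving the tree is 2–3 (4); add 2.
Step 4: cheapest edge leaving the tree is 0–1 (8); add 0.
MST edges: 1–4, 1–3, 2–3, 0–1; total weight 2+5+4+8 = 19.

19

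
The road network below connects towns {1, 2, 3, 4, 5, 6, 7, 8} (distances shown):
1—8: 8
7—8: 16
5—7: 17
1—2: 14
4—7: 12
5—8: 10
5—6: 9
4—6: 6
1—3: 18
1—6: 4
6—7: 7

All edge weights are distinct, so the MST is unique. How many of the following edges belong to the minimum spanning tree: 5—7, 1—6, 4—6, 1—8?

Kruskal's algorithm — process edges by increasing weight (ties by edge label):
1—6 (4): add — endpoints in different components.
4—6 (6): add — endpoints in different components.
6—7 (7): add — endpoints in different components.
1—8 (8): add — endpoints in different components.
5—6 (9): add — endpoints in different components.
5—8 (10): skip — 5 and 8 already connected.
4—7 (12): skip — 4 and 7 already connected.
1—2 (14): add — endpoints in different components.
7—8 (16): skip — 7 and 8 already connected.
5—7 (17): skip — 5 and 7 already connected.
1—3 (18): add — endpoints in different components.
MST edge set: {1—6, 4—6, 6—7, 1—8, 5—6, 1—2, 1—3}.
Of the listed edges, {1—6, 4—6, 1—8} are in the MST → 3.

3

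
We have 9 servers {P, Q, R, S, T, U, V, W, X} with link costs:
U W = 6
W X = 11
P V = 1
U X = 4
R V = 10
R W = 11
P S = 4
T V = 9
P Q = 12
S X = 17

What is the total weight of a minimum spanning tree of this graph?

Prim, starting at R.
Step 1: frontier [R V 10, R W 11] → take R V (10); add V.
Step 2: frontier [R W 11, P V 1, T V 9] → take P V (1); add P.
Step 3: frontier [P S 4, P Q 12, R W 11, T V 9] → take P S (4); add S.
Step 4: frontier [P Q 12, R W 11, S X 17, T V 9] → take T V (9); add T.
Step 5: frontier [P Q 12, R W 11, S X 17] → take R W (11); add W.
Step 6: frontier [P Q 12, S X 17, U W 6, W X 11] → take U W (6); add U.
Step 7: frontier [P Q 12, S X 17, U X 4, W X 11] → take U X (4); add X.
Step 8: frontier [P Q 12] → take P Q (12); add Q.
MST edges: R V, P V, P S, T V, R W, U W, U X, P Q; total weight 10+1+4+9+11+6+4+12 = 57.

57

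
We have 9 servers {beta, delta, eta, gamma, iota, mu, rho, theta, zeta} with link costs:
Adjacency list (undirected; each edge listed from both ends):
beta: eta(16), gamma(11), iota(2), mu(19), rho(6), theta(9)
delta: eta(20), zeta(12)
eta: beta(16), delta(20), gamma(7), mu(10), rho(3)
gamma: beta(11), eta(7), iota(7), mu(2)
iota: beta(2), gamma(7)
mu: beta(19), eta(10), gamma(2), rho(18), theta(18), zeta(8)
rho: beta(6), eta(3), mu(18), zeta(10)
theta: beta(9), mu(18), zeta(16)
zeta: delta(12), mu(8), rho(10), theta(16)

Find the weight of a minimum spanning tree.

49

Prim, starting at theta.
Step 1: cheapest edge leaving the tree is beta-theta (9); add beta.
Step 2: cheapest edge leaving the tree is beta-iota (2); add iota.
Step 3: cheapest edge leaving the tree is beta-rho (6); add rho.
Step 4: cheapest edge leaving the tree is eta-rho (3); add eta.
Step 5: cheapest edge leaving the tree is eta-gamma (7); add gamma.
Step 6: cheapest edge leaving the tree is gamma-mu (2); add mu.
Step 7: cheapest edge leaving the tree is mu-zeta (8); add zeta.
Step 8: cheapest edge leaving the tree is delta-zeta (12); add delta.
MST edges: beta-theta, beta-iota, beta-rho, eta-rho, eta-gamma, gamma-mu, mu-zeta, delta-zeta; total weight 9+2+6+3+7+2+8+12 = 49.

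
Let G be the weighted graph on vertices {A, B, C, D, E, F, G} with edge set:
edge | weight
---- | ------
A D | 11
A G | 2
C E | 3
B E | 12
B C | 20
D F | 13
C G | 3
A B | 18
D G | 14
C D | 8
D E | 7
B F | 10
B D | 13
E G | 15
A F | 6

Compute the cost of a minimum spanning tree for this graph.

31

Kruskal's algorithm — process edges by increasing weight (ties by edge label):
A G (2): add — endpoints in different components.
C E (3): add — endpoints in different components.
C G (3): add — endpoints in different components.
A F (6): add — endpoints in different components.
D E (7): add — endpoints in different components.
C D (8): skip — C and D already connected.
B F (10): add — endpoints in different components.
MST edges: A G, C E, C G, A F, D E, B F; total weight 2+3+3+6+7+10 = 31.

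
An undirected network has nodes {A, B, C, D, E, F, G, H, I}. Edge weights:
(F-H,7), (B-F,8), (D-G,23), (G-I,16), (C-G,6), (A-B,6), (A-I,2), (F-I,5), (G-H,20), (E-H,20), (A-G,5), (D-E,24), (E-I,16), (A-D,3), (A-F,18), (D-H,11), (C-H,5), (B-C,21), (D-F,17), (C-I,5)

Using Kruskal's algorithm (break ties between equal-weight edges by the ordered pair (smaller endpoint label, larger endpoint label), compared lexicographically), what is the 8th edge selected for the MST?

E-I

Sort edges by weight, then run Kruskal:
A-I (2): add — endpoints in different components.
A-D (3): add — endpoints in different components.
A-G (5): add — endpoints in different components.
C-H (5): add — endpoints in different components.
C-I (5): add — endpoints in different components.
F-I (5): add — endpoints in different components.
A-B (6): add — endpoints in different components.
C-G (6): skip — C and G already connected.
F-H (7): skip — F and H already connected.
B-F (8): skip — B and F already connected.
D-H (11): skip — D and H already connected.
E-I (16): add — endpoints in different components.
The 8th edge added is E-I.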